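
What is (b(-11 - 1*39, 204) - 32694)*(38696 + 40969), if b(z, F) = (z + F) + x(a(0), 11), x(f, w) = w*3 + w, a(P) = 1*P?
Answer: -2588793840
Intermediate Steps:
a(P) = P
x(f, w) = 4*w (x(f, w) = 3*w + w = 4*w)
b(z, F) = 44 + F + z (b(z, F) = (z + F) + 4*11 = (F + z) + 44 = 44 + F + z)
(b(-11 - 1*39, 204) - 32694)*(38696 + 40969) = ((44 + 204 + (-11 - 1*39)) - 32694)*(38696 + 40969) = ((44 + 204 + (-11 - 39)) - 32694)*79665 = ((44 + 204 - 50) - 32694)*79665 = (198 - 32694)*79665 = -32496*79665 = -2588793840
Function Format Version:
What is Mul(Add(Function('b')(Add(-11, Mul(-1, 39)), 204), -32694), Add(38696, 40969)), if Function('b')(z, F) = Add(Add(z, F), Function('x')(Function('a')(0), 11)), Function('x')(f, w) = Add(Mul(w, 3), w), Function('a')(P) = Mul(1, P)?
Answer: -2588793840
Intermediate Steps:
Function('a')(P) = P
Function('x')(f, w) = Mul(4, w) (Function('x')(f, w) = Add(Mul(3, w), w) = Mul(4, w))
Function('b')(z, F) = Add(44, F, z) (Function('b')(z, F) = Add(Add(z, F), Mul(4, 11)) = Add(Add(F, z), 44) = Add(44, F, z))
Mul(Add(Function('b')(Add(-11, Mul(-1, 39)), 204), -32694), Add(38696, 40969)) = Mul(Add(Add(44, 204, Add(-11, Mul(-1, 39))), -32694), Add(38696, 40969)) = Mul(Add(Add(44, 204, Add(-11, -39)), -32694), 79665) = Mul(Add(Add(44, 204, -50), -32694), 79665) = Mul(Add(198, -32694), 79665) = Mul(-32496, 79665) = -2588793840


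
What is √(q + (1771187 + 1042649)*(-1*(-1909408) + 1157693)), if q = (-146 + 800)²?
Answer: 12*√59932775258 ≈ 2.9377e+6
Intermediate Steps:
q = 427716 (q = 654² = 427716)
√(q + (1771187 + 1042649)*(-1*(-1909408) + 1157693)) = √(427716 + (1771187 + 1042649)*(-1*(-1909408) + 1157693)) = √(427716 + 2813836*(1909408 + 1157693)) = √(427716 + 2813836*3067101) = √(427716 + 8630319209436) = √8630319637152 = 12*√59932775258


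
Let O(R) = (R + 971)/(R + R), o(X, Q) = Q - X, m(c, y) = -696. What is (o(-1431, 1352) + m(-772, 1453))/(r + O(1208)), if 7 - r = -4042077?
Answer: 5042192/9765677123 ≈ 0.00051632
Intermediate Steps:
r = 4042084 (r = 7 - 1*(-4042077) = 7 + 4042077 = 4042084)
O(R) = (971 + R)/(2*R) (O(R) = (971 + R)/((2*R)) = (971 + R)*(1/(2*R)) = (971 + R)/(2*R))
(o(-1431, 1352) + m(-772, 1453))/(r + O(1208)) = ((1352 - 1*(-1431)) - 696)/(4042084 + (½)*(971 + 1208)/1208) = ((1352 + 1431) - 696)/(4042084 + (½)*(1/1208)*2179) = (2783 - 696)/(4042084 + 2179/2416) = 2087/(9765677123/2416) = 2087*(2416/9765677123) = 5042192/9765677123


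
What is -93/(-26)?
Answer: 93/26 ≈ 3.5769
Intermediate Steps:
-93/(-26) = -93*(-1/26) = 93/26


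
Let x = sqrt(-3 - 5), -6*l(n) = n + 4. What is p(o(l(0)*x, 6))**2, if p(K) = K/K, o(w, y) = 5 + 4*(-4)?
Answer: 1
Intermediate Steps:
l(n) = -2/3 - n/6 (l(n) = -(n + 4)/6 = -(4 + n)/6 = -2/3 - n/6)
x = 2*I*sqrt(2) (x = sqrt(-8) = 2*I*sqrt(2) ≈ 2.8284*I)
o(w, y) = -11 (o(w, y) = 5 - 16 = -11)
p(K) = 1
p(o(l(0)*x, 6))**2 = 1**2 = 1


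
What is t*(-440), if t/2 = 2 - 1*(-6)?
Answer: -7040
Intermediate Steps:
t = 16 (t = 2*(2 - 1*(-6)) = 2*(2 + 6) = 2*8 = 16)
t*(-440) = 16*(-440) = -7040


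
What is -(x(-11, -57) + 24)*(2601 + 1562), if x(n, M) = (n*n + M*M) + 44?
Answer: -14312394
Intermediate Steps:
x(n, M) = 44 + M² + n² (x(n, M) = (n² + M²) + 44 = (M² + n²) + 44 = 44 + M² + n²)
-(x(-11, -57) + 24)*(2601 + 1562) = -((44 + (-57)² + (-11)²) + 24)*(2601 + 1562) = -((44 + 3249 + 121) + 24)*4163 = -(3414 + 24)*4163 = -3438*4163 = -1*14312394 = -14312394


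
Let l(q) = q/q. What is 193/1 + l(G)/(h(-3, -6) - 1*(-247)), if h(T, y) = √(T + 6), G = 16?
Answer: 11774405/61006 - √3/61006 ≈ 193.00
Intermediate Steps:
h(T, y) = √(6 + T)
l(q) = 1
193/1 + l(G)/(h(-3, -6) - 1*(-247)) = 193/1 + 1/(√(6 - 3) - 1*(-247)) = 193*1 + 1/(√3 + 247) = 193 + 1/(247 + √3)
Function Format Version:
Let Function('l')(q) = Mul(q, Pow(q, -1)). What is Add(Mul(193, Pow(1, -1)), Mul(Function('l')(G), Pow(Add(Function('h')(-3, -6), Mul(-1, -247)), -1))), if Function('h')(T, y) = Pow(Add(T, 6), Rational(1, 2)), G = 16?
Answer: Add(Rational(11774405, 61006), Mul(Rational(-1, 61006), Pow(3, Rational(1, 2)))) ≈ 193.00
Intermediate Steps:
Function('h')(T, y) = Pow(Add(6, T), Rational(1, 2))
Function('l')(q) = 1
Add(Mul(193, Pow(1, -1)), Mul(Function('l')(G), Pow(Add(Function('h')(-3, -6), Mul(-1, -247)), -1))) = Add(Mul(193, Pow(1, -1)), Mul(1, Pow(Add(Pow(Add(6, -3), Rational(1, 2)), Mul(-1, -247)), -1))) = Add(Mul(193, 1), Mul(1, Pow(Add(Pow(3, Rational(1, 2)), 247), -1))) = Add(193, Mul(1, Pow(Add(247, Pow(3, Rational(1, 2))), -1))) = Add(193, Pow(Add(247, Pow(3, Rational(1, 2))), -1))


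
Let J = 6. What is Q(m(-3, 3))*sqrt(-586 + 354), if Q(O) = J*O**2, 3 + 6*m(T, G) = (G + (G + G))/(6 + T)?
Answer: 0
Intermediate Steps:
m(T, G) = -1/2 + G/(2*(6 + T)) (m(T, G) = -1/2 + ((G + (G + G))/(6 + T))/6 = -1/2 + ((G + 2*G)/(6 + T))/6 = -1/2 + ((3*G)/(6 + T))/6 = -1/2 + (3*G/(6 + T))/6 = -1/2 + G/(2*(6 + T)))
Q(O) = 6*O**2
Q(m(-3, 3))*sqrt(-586 + 354) = (6*((-6 + 3 - 1*(-3))/(2*(6 - 3)))**2)*sqrt(-586 + 354) = (6*((1/2)*(-6 + 3 + 3)/3)**2)*sqrt(-232) = (6*((1/2)*(1/3)*0)**2)*(2*I*sqrt(58)) = (6*0**2)*(2*I*sqrt(58)) = (6*0)*(2*I*sqrt(58)) = 0*(2*I*sqrt(58)) = 0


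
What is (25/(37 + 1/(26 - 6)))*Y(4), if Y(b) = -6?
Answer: -1000/247 ≈ -4.0486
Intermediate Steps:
(25/(37 + 1/(26 - 6)))*Y(4) = (25/(37 + 1/(26 - 6)))*(-6) = (25/(37 + 1/20))*(-6) = (25/(741/20))*(-6) = (25*(20/741))*(-6) = (500/741)*(-6) = -1000/247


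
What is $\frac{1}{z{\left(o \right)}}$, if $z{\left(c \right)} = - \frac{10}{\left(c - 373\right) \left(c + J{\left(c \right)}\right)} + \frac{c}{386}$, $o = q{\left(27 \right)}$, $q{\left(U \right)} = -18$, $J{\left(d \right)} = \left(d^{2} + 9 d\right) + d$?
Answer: $- \frac{4754169}{220732} \approx -21.538$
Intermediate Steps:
$J{\left(d \right)} = d^{2} + 10 d$
$o = -18$
$z{\left(c \right)} = \frac{c}{386} - \frac{10}{\left(-373 + c\right) \left(c + c \left(10 + c\right)\right)}$ ($z{\left(c \right)} = - \frac{10}{\left(c - 373\right) \left(c + c \left(10 + c\right)\right)} + \frac{c}{386} = - \frac{10}{\left(-373 + c\right) \left(c + c \left(10 + c\right)\right)} + c \frac{1}{386} = - 10 \frac{1}{\left(-373 + c\right) \left(c + c \left(10 + c\right)\right)} + \frac{c}{386} = - \frac{10}{\left(-373 + c\right) \left(c + c \left(10 + c\right)\right)} + \frac{c}{386} = \frac{c}{386} - \frac{10}{\left(-373 + c\right) \left(c + c \left(10 + c\right)\right)}$)
$\frac{1}{z{\left(o \right)}} = \frac{1}{\frac{1}{386} \frac{1}{-18} \frac{1}{-4103 + \left(-18\right)^{2} - -6516} \left(-3860 + \left(-18\right)^{4} - 4103 \left(-18\right)^{2} - 362 \left(-18\right)^{3}\right)} = \frac{1}{\frac{1}{386} \left(- \frac{1}{18}\right) \frac{1}{-4103 + 324 + 6516} \left(-3860 + 104976 - 1329372 - -2111184\right)} = \frac{1}{\frac{1}{386} \left(- \frac{1}{18}\right) \frac{1}{2737} \left(-3860 + 104976 - 1329372 + 2111184\right)} = \frac{1}{\frac{1}{386} \left(- \frac{1}{18}\right) \frac{1}{2737} \cdot 882928} = \frac{1}{- \frac{220732}{4754169}} = - \frac{4754169}{220732}$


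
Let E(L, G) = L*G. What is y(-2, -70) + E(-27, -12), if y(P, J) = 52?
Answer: 376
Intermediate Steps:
E(L, G) = G*L
y(-2, -70) + E(-27, -12) = 52 - 12*(-27) = 52 + 324 = 376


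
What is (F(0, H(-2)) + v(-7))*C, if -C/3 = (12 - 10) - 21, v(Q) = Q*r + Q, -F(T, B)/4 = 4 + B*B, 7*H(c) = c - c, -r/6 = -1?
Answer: -3705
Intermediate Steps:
r = 6 (r = -6*(-1) = 6)
H(c) = 0 (H(c) = (c - c)/7 = (⅐)*0 = 0)
F(T, B) = -16 - 4*B² (F(T, B) = -4*(4 + B*B) = -4*(4 + B²) = -16 - 4*B²)
v(Q) = 7*Q (v(Q) = Q*6 + Q = 6*Q + Q = 7*Q)
C = 57 (C = -3*((12 - 10) - 21) = -3*(2 - 21) = -3*(-19) = 57)
(F(0, H(-2)) + v(-7))*C = ((-16 - 4*0²) + 7*(-7))*57 = ((-16 - 4*0) - 49)*57 = ((-16 + 0) - 49)*57 = (-16 - 49)*57 = -65*57 = -3705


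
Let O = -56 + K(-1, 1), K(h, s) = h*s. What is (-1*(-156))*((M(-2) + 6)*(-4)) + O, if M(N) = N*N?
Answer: -6297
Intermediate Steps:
M(N) = N²
O = -57 (O = -56 - 1*1 = -56 - 1 = -57)
(-1*(-156))*((M(-2) + 6)*(-4)) + O = (-1*(-156))*(((-2)² + 6)*(-4)) - 57 = 156*((4 + 6)*(-4)) - 57 = 156*(10*(-4)) - 57 = 156*(-40) - 57 = -6240 - 57 = -6297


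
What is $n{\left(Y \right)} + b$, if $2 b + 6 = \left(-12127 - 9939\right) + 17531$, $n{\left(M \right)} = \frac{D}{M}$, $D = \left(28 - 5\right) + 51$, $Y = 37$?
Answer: $- \frac{4537}{2} \approx -2268.5$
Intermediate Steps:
$D = 74$ ($D = 23 + 51 = 74$)
$n{\left(M \right)} = \frac{74}{M}$
$b = - \frac{4541}{2}$ ($b = -3 + \frac{\left(-12127 - 9939\right) + 17531}{2} = -3 + \frac{-22066 + 17531}{2} = -3 + \frac{1}{2} \left(-4535\right) = -3 - \frac{4535}{2} = - \frac{4541}{2} \approx -2270.5$)
$n{\left(Y \right)} + b = \frac{74}{37} - \frac{4541}{2} = 74 \cdot \frac{1}{37} - \frac{4541}{2} = 2 - \frac{4541}{2} = - \frac{4537}{2}$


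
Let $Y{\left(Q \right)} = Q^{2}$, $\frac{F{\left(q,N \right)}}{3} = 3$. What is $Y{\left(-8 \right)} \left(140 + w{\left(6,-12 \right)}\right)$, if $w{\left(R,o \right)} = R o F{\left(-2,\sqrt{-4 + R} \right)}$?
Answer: $-32512$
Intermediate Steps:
$F{\left(q,N \right)} = 9$ ($F{\left(q,N \right)} = 3 \cdot 3 = 9$)
$w{\left(R,o \right)} = 9 R o$ ($w{\left(R,o \right)} = R o 9 = 9 R o$)
$Y{\left(-8 \right)} \left(140 + w{\left(6,-12 \right)}\right) = \left(-8\right)^{2} \left(140 + 9 \cdot 6 \left(-12\right)\right) = 64 \left(140 - 648\right) = 64 \left(-508\right) = -32512$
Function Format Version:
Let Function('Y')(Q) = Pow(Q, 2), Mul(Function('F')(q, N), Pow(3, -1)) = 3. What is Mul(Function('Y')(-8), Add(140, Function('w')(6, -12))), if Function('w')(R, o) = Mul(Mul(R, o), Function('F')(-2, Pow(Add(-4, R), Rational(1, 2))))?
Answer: -32512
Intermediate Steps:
Function('F')(q, N) = 9 (Function('F')(q, N) = Mul(3, 3) = 9)
Function('w')(R, o) = Mul(9, R, o) (Function('w')(R, o) = Mul(Mul(R, o), 9) = Mul(9, R, o))
Mul(Function('Y')(-8), Add(140, Function('w')(6, -12))) = Mul(Pow(-8, 2), Add(140, Mul(9, 6, -12))) = Mul(64, Add(140, -648)) = Mul(64, -508) = -32512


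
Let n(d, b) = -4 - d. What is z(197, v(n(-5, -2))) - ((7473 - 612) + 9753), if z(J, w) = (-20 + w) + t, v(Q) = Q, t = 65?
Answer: -16568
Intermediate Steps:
z(J, w) = 45 + w (z(J, w) = (-20 + w) + 65 = 45 + w)
z(197, v(n(-5, -2))) - ((7473 - 612) + 9753) = (45 + (-4 - 1*(-5))) - ((7473 - 612) + 9753) = (45 + (-4 + 5)) - (6861 + 9753) = (45 + 1) - 1*16614 = 46 - 16614 = -16568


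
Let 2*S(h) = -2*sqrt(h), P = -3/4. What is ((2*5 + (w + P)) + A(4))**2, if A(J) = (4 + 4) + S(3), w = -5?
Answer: 2449/16 - 49*sqrt(3)/2 ≈ 110.63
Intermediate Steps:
P = -3/4 (P = -3*1/4 = -3/4 ≈ -0.75000)
S(h) = -sqrt(h) (S(h) = (-2*sqrt(h))/2 = -sqrt(h))
A(J) = 8 - sqrt(3) (A(J) = (4 + 4) - sqrt(3) = 8 - sqrt(3))
((2*5 + (w + P)) + A(4))**2 = ((2*5 + (-5 - 3/4)) + (8 - sqrt(3)))**2 = ((10 - 23/4) + (8 - sqrt(3)))**2 = (17/4 + (8 - sqrt(3)))**2 = (49/4 - sqrt(3))**2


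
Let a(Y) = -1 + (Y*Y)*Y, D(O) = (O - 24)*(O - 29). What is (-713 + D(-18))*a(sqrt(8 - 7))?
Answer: 0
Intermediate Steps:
D(O) = (-29 + O)*(-24 + O) (D(O) = (-24 + O)*(-29 + O) = (-29 + O)*(-24 + O))
a(Y) = -1 + Y**3 (a(Y) = -1 + Y**2*Y = -1 + Y**3)
(-713 + D(-18))*a(sqrt(8 - 7)) = (-713 + (696 + (-18)**2 - 53*(-18)))*(-1 + (sqrt(8 - 7))**3) = (-713 + (696 + 324 + 954))*(-1 + (sqrt(1))**3) = (-713 + 1974)*(-1 + 1**3) = 1261*(-1 + 1) = 1261*0 = 0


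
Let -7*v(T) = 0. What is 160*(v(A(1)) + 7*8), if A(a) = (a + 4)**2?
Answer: 8960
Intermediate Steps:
A(a) = (4 + a)**2
v(T) = 0 (v(T) = -1/7*0 = 0)
160*(v(A(1)) + 7*8) = 160*(0 + 7*8) = 160*(0 + 56) = 160*56 = 8960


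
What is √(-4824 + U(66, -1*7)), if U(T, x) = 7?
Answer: I*√4817 ≈ 69.405*I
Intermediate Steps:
√(-4824 + U(66, -1*7)) = √(-4824 + 7) = √(-4817) = I*√4817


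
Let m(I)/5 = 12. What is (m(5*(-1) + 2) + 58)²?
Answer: 13924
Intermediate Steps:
m(I) = 60 (m(I) = 5*12 = 60)
(m(5*(-1) + 2) + 58)² = (60 + 58)² = 118² = 13924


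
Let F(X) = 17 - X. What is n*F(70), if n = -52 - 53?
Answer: 5565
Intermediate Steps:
n = -105
n*F(70) = -105*(17 - 1*70) = -105*(17 - 70) = -105*(-53) = 5565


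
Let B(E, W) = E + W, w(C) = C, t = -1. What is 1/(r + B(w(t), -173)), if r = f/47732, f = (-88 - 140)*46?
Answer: -11933/2078964 ≈ -0.0057399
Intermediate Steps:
f = -10488 (f = -228*46 = -10488)
r = -2622/11933 (r = -10488/47732 = -10488*1/47732 = -2622/11933 ≈ -0.21973)
1/(r + B(w(t), -173)) = 1/(-2622/11933 + (-1 - 173)) = 1/(-2622/11933 - 174) = 1/(-2078964/11933) = -11933/2078964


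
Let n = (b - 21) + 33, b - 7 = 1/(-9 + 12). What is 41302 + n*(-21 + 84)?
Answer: 42520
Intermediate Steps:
b = 22/3 (b = 7 + 1/(-9 + 12) = 7 + 1/3 = 7 + ⅓ = 22/3 ≈ 7.3333)
n = 58/3 (n = (22/3 - 21) + 33 = -41/3 + 33 = 58/3 ≈ 19.333)
41302 + n*(-21 + 84) = 41302 + 58*(-21 + 84)/3 = 41302 + (58/3)*63 = 41302 + 1218 = 42520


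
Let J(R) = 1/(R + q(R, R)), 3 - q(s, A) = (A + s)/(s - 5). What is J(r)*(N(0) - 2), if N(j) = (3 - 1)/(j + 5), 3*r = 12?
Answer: -8/75 ≈ -0.10667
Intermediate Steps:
r = 4 (r = (1/3)*12 = 4)
N(j) = 2/(5 + j)
q(s, A) = 3 - (A + s)/(-5 + s) (q(s, A) = 3 - (A + s)/(s - 5) = 3 - (A + s)/(-5 + s))
J(R) = 1/(R + (-15 + R)/(-5 + R)) (J(R) = 1/(R + (-15 - R + 2*R)/(-5 + R)) = 1/(R + (-15 + R)/(-5 + R)))
J(r)*(N(0) - 2) = ((-5 + 4)/(-15 + 4 + 4*(-5 + 4)))*(2/(5 + 0) - 2) = (-1/(-15 + 4 + 4*(-1)))*(2/5 - 2) = (-1/(-15 + 4 - 4))*(2*(1/5) - 2) = (-1/(-15))*(2/5 - 2) = -1/15*(-1)*(-8/5) = (1/15)*(-8/5) = -8/75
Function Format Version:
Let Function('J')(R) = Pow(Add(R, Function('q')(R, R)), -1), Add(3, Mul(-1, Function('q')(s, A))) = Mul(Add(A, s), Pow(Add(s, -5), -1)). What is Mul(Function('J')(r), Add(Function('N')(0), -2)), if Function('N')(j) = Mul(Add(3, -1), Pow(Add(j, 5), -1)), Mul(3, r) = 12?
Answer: Rational(-8, 75) ≈ -0.10667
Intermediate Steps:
r = 4 (r = Mul(Rational(1, 3), 12) = 4)
Function('N')(j) = Mul(2, Pow(Add(5, j), -1))
Function('q')(s, A) = Add(3, Mul(-1, Pow(Add(-5, s), -1), Add(A, s))) (Function('q')(s, A) = Add(3, Mul(-1, Mul(Add(A, s), Pow(Add(s, -5), -1)))) = Add(3, Mul(-1, Mul(Add(A, s), Pow(Add(-5, s), -1)))) = Add(3, Mul(-1, Mul(Pow(Add(-5, s), -1), Add(A, s)))) = Add(3, Mul(-1, Pow(Add(-5, s), -1), Add(A, s))))
Function('J')(R) = Pow(Add(R, Mul(Pow(Add(-5, R), -1), Add(-15, R))), -1) (Function('J')(R) = Pow(Add(R, Mul(Pow(Add(-5, R), -1), Add(-15, Mul(-1, R), Mul(2, R)))), -1) = Pow(Add(R, Mul(Pow(Add(-5, R), -1), Add(-15, R))), -1))
Mul(Function('J')(r), Add(Function('N')(0), -2)) = Mul(Mul(Pow(Add(-15, 4, Mul(4, Add(-5, 4))), -1), Add(-5, 4)), Add(Mul(2, Pow(Add(5, 0), -1)), -2)) = Mul(Mul(Pow(Add(-15, 4, Mul(4, -1)), -1), -1), Add(Mul(2, Pow(5, -1)), -2)) = Mul(Mul(Pow(Add(-15, 4, -4), -1), -1), Add(Mul(2, Rational(1, 5)), -2)) = Mul(Mul(Pow(-15, -1), -1), Add(Rational(2, 5), -2)) = Mul(Mul(Rational(-1, 15), -1), Rational(-8, 5)) = Mul(Rational(1, 15), Rational(-8, 5)) = Rational(-8, 75)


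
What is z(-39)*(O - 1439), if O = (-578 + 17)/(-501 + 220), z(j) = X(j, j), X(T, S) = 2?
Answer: -807596/281 ≈ -2874.0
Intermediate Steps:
z(j) = 2
O = 561/281 (O = -561/(-281) = -561*(-1/281) = 561/281 ≈ 1.9964)
z(-39)*(O - 1439) = 2*(561/281 - 1439) = 2*(-403798/281) = -807596/281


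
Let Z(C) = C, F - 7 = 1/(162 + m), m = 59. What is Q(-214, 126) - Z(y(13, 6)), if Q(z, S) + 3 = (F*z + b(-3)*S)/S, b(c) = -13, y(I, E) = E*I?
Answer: -163822/1547 ≈ -105.90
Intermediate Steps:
F = 1548/221 (F = 7 + 1/(162 + 59) = 7 + 1/221 = 1548/221 ≈ 7.0045)
Q(z, S) = -3 + (-13*S + 1548*z/221)/S (Q(z, S) = -3 + (1548*z/221 - 13*S)/S = -3 + (-13*S + 1548*z/221)/S)
Q(-214, 126) - Z(y(13, 6)) = (-16 + (1548/221)*(-214)/126) - 6*13 = (-16 + (1548/221)*(-214)*(1/126)) - 1*78 = (-16 - 18404/1547) - 78 = -43156/1547 - 78 = -163822/1547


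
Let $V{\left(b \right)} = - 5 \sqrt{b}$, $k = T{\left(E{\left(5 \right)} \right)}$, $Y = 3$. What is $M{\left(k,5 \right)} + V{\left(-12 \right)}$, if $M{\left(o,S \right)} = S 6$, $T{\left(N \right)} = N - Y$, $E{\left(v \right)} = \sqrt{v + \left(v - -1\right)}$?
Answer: $30 - 10 i \sqrt{3} \approx 30.0 - 17.32 i$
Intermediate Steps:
$E{\left(v \right)} = \sqrt{1 + 2 v}$ ($E{\left(v \right)} = \sqrt{v + \left(v + 1\right)} = \sqrt{v + \left(1 + v\right)} = \sqrt{1 + 2 v}$)
$T{\left(N \right)} = -3 + N$ ($T{\left(N \right)} = N - 3 = -3 + N$)
$k = -3 + \sqrt{11}$ ($k = -3 + \sqrt{1 + 2 \cdot 5} = -3 + \sqrt{1 + 10} = -3 + \sqrt{11} \approx 0.31662$)
$M{\left(o,S \right)} = 6 S$
$M{\left(k,5 \right)} + V{\left(-12 \right)} = 6 \cdot 5 - 5 \sqrt{-12} = 30 - 5 \cdot 2 i \sqrt{3} = 30 - 10 i \sqrt{3}$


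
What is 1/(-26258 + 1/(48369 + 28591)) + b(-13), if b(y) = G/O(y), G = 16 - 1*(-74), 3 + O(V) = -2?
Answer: -36374759182/2020815679 ≈ -18.000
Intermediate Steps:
O(V) = -5 (O(V) = -3 - 2 = -5)
G = 90 (G = 16 + 74 = 90)
b(y) = -18 (b(y) = 90/(-5) = 90*(-1/5) = -18)
1/(-26258 + 1/(48369 + 28591)) + b(-13) = 1/(-26258 + 1/(48369 + 28591)) - 18 = 1/(-26258 + 1/76960) - 18 = 1/(-2020815679/76960) - 18 = -76960/2020815679 - 18 = -36374759182/2020815679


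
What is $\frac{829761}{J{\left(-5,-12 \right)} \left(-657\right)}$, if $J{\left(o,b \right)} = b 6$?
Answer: $\frac{276587}{15768} \approx 17.541$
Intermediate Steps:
$J{\left(o,b \right)} = 6 b$
$\frac{829761}{J{\left(-5,-12 \right)} \left(-657\right)} = \frac{829761}{6 \left(-12\right) \left(-657\right)} = \frac{829761}{\left(-72\right) \left(-657\right)} = \frac{829761}{47304} = 829761 \cdot \frac{1}{47304} = \frac{276587}{15768}$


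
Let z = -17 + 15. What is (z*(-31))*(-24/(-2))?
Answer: 744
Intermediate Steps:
z = -2
(z*(-31))*(-24/(-2)) = (-2*(-31))*(-24/(-2)) = 62*(-24*(-1/2)) = 62*12 = 744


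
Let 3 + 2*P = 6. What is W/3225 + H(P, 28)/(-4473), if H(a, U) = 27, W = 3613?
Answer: 1785986/1602825 ≈ 1.1143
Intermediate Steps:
P = 3/2 (P = -3/2 + (½)*6 = -3/2 + 3 = 3/2 ≈ 1.5000)
W/3225 + H(P, 28)/(-4473) = 3613/3225 + 27/(-4473) = 3613*(1/3225) + 27*(-1/4473) = 3613/3225 - 3/497 = 1785986/1602825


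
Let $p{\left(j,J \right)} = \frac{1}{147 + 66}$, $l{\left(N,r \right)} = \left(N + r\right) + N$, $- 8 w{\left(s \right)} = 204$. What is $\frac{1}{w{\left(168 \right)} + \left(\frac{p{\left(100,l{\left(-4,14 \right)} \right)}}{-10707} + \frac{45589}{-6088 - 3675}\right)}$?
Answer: $- \frac{44530819866}{1343475652307} \approx -0.033146$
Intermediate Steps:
$w{\left(s \right)} = - \frac{51}{2}$ ($w{\left(s \right)} = \left(- \frac{1}{8}\right) 204 = - \frac{51}{2}$)
$l{\left(N,r \right)} = r + 2 N$
$p{\left(j,J \right)} = \frac{1}{213}$
$\frac{1}{w{\left(168 \right)} + \left(\frac{p{\left(100,l{\left(-4,14 \right)} \right)}}{-10707} + \frac{45589}{-6088 - 3675}\right)} = \frac{1}{- \frac{51}{2} + \left(\frac{1}{213 \left(-10707\right)} + \frac{45589}{-6088 - 3675}\right)} = \frac{1}{- \frac{51}{2} + \left(\frac{1}{213} \left(- \frac{1}{10707}\right) + \frac{45589}{-9763}\right)} = \frac{1}{- \frac{51}{2} + \left(- \frac{1}{2280591} + 45589 \left(- \frac{1}{9763}\right)\right)} = \frac{1}{- \frac{51}{2} - \frac{103969872862}{22265409933}} = \frac{1}{- \frac{1343475652307}{44530819866}} = - \frac{44530819866}{1343475652307}$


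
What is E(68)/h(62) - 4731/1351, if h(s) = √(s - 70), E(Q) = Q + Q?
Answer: -4731/1351 - 34*I*√2 ≈ -3.5019 - 48.083*I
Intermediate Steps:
E(Q) = 2*Q
h(s) = √(-70 + s)
E(68)/h(62) - 4731/1351 = (2*68)/(√(-70 + 62)) - 4731/1351 = 136/(√(-8)) - 4731*1/1351 = 136/((2*I*√2)) - 4731/1351 = 136*(-I*√2/4) - 4731/1351 = -34*I*√2 - 4731/1351 = -4731/1351 - 34*I*√2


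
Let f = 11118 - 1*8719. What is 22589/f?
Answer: 22589/2399 ≈ 9.4160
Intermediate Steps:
f = 2399 (f = 11118 - 8719 = 2399)
22589/f = 22589/2399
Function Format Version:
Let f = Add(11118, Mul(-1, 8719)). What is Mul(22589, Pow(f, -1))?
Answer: Rational(22589, 2399) ≈ 9.4160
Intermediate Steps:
f = 2399 (f = Add(11118, -8719) = 2399)
Mul(22589, Pow(f, -1)) = Mul(22589, Pow(2399, -1)) = Mul(22589, Rational(1, 2399)) = Rational(22589, 2399)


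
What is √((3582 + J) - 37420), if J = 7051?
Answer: I*√26787 ≈ 163.67*I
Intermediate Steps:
√((3582 + J) - 37420) = √((3582 + 7051) - 37420) = √(10633 - 37420) = √(-26787) = I*√26787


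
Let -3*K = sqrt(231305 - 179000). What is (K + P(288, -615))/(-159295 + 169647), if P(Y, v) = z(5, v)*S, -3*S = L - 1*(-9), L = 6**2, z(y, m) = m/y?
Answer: 1845/10352 - sqrt(52305)/31056 ≈ 0.17086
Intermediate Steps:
L = 36
K = -sqrt(52305)/3 (K = -sqrt(231305 - 179000)/3 = -sqrt(52305)/3 ≈ -76.234)
S = -15 (S = -(36 - 1*(-9))/3 = -(36 + 9)/3 = -1/3*45 = -15)
P(Y, v) = -3*v (P(Y, v) = (v/5)*(-15) = -3*v)
(K + P(288, -615))/(-159295 + 169647) = (-sqrt(52305)/3 - 3*(-615))/(-159295 + 169647) = (-sqrt(52305)/3 + 1845)/10352 = (1845 - sqrt(52305)/3)*(1/10352) = 1845/10352 - sqrt(52305)/31056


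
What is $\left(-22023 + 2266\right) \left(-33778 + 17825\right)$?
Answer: $315183421$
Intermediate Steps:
$\left(-22023 + 2266\right) \left(-33778 + 17825\right) = \left(-19757\right) \left(-15953\right) = 315183421$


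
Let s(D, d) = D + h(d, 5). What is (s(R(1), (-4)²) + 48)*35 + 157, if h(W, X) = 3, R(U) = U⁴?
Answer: 1977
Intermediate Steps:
s(D, d) = 3 + D (s(D, d) = D + 3 = 3 + D)
(s(R(1), (-4)²) + 48)*35 + 157 = ((3 + 1⁴) + 48)*35 + 157 = ((3 + 1) + 48)*35 + 157 = (4 + 48)*35 + 157 = 52*35 + 157 = 1820 + 157 = 1977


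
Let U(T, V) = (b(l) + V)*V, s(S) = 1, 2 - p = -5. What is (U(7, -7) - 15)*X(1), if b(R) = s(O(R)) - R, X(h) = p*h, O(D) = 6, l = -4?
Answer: -7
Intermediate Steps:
p = 7 (p = 2 - 1*(-5) = 2 + 5 = 7)
X(h) = 7*h
b(R) = 1 - R
U(T, V) = V*(5 + V) (U(T, V) = ((1 - 1*(-4)) + V)*V = ((1 + 4) + V)*V = (5 + V)*V = V*(5 + V))
(U(7, -7) - 15)*X(1) = (-7*(5 - 7) - 15)*(7*1) = (-7*(-2) - 15)*7 = (14 - 15)*7 = -1*7 = -7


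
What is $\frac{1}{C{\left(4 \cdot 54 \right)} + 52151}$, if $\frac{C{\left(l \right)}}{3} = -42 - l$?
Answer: $\frac{1}{51377} \approx 1.9464 \cdot 10^{-5}$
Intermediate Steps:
$C{\left(l \right)} = -126 - 3 l$ ($C{\left(l \right)} = 3 \left(-42 - l\right) = -126 - 3 l$)
$\frac{1}{C{\left(4 \cdot 54 \right)} + 52151} = \frac{1}{\left(-126 - 3 \cdot 4 \cdot 54\right) + 52151} = \frac{1}{\left(-126 - 648\right) + 52151} = \frac{1}{-774 + 52151} = \frac{1}{51377}$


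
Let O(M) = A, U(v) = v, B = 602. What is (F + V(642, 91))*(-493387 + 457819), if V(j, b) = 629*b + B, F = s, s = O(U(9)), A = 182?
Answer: -2063762064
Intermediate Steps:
O(M) = 182
s = 182
F = 182
V(j, b) = 602 + 629*b (V(j, b) = 629*b + 602 = 602 + 629*b)
(F + V(642, 91))*(-493387 + 457819) = (182 + (602 + 629*91))*(-493387 + 457819) = (182 + (602 + 57239))*(-35568) = (182 + 57841)*(-35568) = 58023*(-35568) = -2063762064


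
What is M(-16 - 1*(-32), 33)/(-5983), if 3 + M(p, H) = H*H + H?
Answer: -1119/5983 ≈ -0.18703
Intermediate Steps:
M(p, H) = -3 + H + H² (M(p, H) = -3 + (H*H + H) = -3 + (H² + H) = -3 + (H + H²) = -3 + H + H²)
M(-16 - 1*(-32), 33)/(-5983) = (-3 + 33 + 33²)/(-5983) = (-3 + 33 + 1089)*(-1/5983) = 1119*(-1/5983) = -1119/5983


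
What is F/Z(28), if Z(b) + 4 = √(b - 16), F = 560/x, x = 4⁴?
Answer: -35/16 - 35*√3/32 ≈ -4.0819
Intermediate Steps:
x = 256
F = 35/16 (F = 560/256 = 560*(1/256) = 35/16 ≈ 2.1875)
Z(b) = -4 + √(-16 + b) (Z(b) = -4 + √(b - 16) = -4 + √(-16 + b))
F/Z(28) = 35/(16*(-4 + √(-16 + 28))) = 35/(16*(-4 + √12)) = 35/(16*(-4 + 2*√3))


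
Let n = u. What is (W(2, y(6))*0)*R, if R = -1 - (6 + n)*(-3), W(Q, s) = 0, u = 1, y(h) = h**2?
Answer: 0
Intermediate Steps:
n = 1
R = 20 (R = -1 - (6 + 1)*(-3) = -1 - 7*(-3) = -1 - 1*(-21) = -1 + 21 = 20)
(W(2, y(6))*0)*R = (0*0)*20 = 0*20 = 0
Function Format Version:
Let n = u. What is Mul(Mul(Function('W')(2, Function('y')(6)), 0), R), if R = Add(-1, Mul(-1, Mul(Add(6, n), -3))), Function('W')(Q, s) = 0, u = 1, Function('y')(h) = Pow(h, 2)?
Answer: 0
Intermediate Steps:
n = 1
R = 20 (R = Add(-1, Mul(-1, Mul(Add(6, 1), -3))) = Add(-1, Mul(-1, Mul(7, -3))) = Add(-1, Mul(-1, -21)) = Add(-1, 21) = 20)
Mul(Mul(Function('W')(2, Function('y')(6)), 0), R) = Mul(Mul(0, 0), 20) = Mul(0, 20) = 0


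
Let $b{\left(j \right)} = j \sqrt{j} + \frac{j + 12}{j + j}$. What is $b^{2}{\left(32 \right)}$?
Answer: $\frac{8388729}{256} + 176 \sqrt{2} \approx 33017.0$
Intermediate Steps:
$b{\left(j \right)} = j^{\frac{3}{2}} + \frac{12 + j}{2 j}$
$b^{2}{\left(32 \right)} = \left(\frac{6 + 32^{\frac{5}{2}} + \frac{1}{2} \cdot 32}{32}\right)^{2} = \left(\frac{6 + 4096 \sqrt{2} + 16}{32}\right)^{2} = \left(\frac{22 + 4096 \sqrt{2}}{32}\right)^{2} = \left(\frac{11}{16} + 128 \sqrt{2}\right)^{2}$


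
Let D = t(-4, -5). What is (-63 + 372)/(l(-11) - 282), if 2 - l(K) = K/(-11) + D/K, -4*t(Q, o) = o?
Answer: -13596/12359 ≈ -1.1001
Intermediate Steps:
t(Q, o) = -o/4
D = 5/4 (D = -¼*(-5) = 5/4 ≈ 1.2500)
l(K) = 2 - 5/(4*K) + K/11 (l(K) = 2 - (K/(-11) + 5/(4*K)) = 2 - (K*(-1/11) + 5/(4*K)) = 2 - (-K/11 + 5/(4*K)) = 2 + (-5/(4*K) + K/11) = 2 - 5/(4*K) + K/11)
(-63 + 372)/(l(-11) - 282) = (-63 + 372)/((2 - 5/4/(-11) + (1/11)*(-11)) - 282) = 309/((2 - 5/4*(-1/11) - 1) - 282) = 309/((2 + 5/44 - 1) - 282) = 309/(49/44 - 282) = 309/(-12359/44) = 309*(-44/12359) = -13596/12359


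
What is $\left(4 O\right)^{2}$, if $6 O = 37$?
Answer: $\frac{5476}{9} \approx 608.44$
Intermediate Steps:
$O = \frac{37}{6}$ ($O = \frac{1}{6} \cdot 37 = \frac{37}{6} \approx 6.1667$)
$\left(4 O\right)^{2} = \left(4 \cdot \frac{37}{6}\right)^{2} = \left(\frac{74}{3}\right)^{2} = \frac{5476}{9}$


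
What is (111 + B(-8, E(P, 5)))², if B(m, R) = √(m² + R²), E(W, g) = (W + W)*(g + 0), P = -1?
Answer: 12485 + 444*√41 ≈ 15328.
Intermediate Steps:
E(W, g) = 2*W*g (E(W, g) = (2*W)*g = 2*W*g)
B(m, R) = √(R² + m²)
(111 + B(-8, E(P, 5)))² = (111 + √((2*(-1)*5)² + (-8)²))² = (111 + √((-10)² + 64))² = (111 + √(100 + 64))² = (111 + √164)² = (111 + 2*√41)²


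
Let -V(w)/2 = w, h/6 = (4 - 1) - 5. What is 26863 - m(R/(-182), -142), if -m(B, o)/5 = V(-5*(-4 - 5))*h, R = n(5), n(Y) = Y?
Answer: 32263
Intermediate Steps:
R = 5
h = -12 (h = 6*((4 - 1) - 5) = 6*(3 - 5) = 6*(-2) = -12)
V(w) = -2*w
m(B, o) = -5400 (m(B, o) = -5*(-(-10)*(-4 - 5))*(-12) = -5*(-(-10)*(-9))*(-12) = -5*(-2*45)*(-12) = -(-450)*(-12) = -5*1080 = -5400)
26863 - m(R/(-182), -142) = 26863 - 1*(-5400) = 26863 + 5400 = 32263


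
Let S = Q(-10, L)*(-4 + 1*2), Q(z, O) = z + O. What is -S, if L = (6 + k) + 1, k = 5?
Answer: 4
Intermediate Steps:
L = 12 (L = (6 + 5) + 1 = 11 + 1 = 12)
Q(z, O) = O + z
S = -4 (S = (12 - 10)*(-4 + 1*2) = 2*(-4 + 2) = 2*(-2) = -4)
-S = -1*(-4) = 4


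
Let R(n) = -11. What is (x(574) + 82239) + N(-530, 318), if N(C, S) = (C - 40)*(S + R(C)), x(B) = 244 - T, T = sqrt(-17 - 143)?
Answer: -92507 - 4*I*sqrt(10) ≈ -92507.0 - 12.649*I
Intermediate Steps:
T = 4*I*sqrt(10) (T = sqrt(-160) = 4*I*sqrt(10) ≈ 12.649*I)
x(B) = 244 - 4*I*sqrt(10)
N(C, S) = (-40 + C)*(-11 + S) (N(C, S) = (C - 40)*(S - 11) = (-40 + C)*(-11 + S))
(x(574) + 82239) + N(-530, 318) = ((244 - 4*I*sqrt(10)) + 82239) + (440 - 40*318 - 11*(-530) - 530*318) = (82483 - 4*I*sqrt(10)) + (440 - 12720 + 5830 - 168540) = (82483 - 4*I*sqrt(10)) - 174990 = -92507 - 4*I*sqrt(10)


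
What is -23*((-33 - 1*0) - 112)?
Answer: 3335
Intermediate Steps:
-23*((-33 - 1*0) - 112) = -23*((-33 + 0) - 112) = -23*(-33 - 112) = -23*(-145) = 3335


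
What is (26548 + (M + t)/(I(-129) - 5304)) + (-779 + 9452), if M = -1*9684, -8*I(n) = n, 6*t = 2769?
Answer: 1490027743/42303 ≈ 35223.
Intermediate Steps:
t = 923/2 (t = (1/6)*2769 = 923/2 ≈ 461.50)
I(n) = -n/8
M = -9684
(26548 + (M + t)/(I(-129) - 5304)) + (-779 + 9452) = (26548 + (-9684 + 923/2)/(-1/8*(-129) - 5304)) + (-779 + 9452) = (26548 - 18445/(2*(129/8 - 5304))) + 8673 = (26548 - 18445/(2*(-42303/8))) + 8673 = (26548 - 18445/2*(-8/42303)) + 8673 = (26548 + 73780/42303) + 8673 = 1123133824/42303 + 8673 = 1490027743/42303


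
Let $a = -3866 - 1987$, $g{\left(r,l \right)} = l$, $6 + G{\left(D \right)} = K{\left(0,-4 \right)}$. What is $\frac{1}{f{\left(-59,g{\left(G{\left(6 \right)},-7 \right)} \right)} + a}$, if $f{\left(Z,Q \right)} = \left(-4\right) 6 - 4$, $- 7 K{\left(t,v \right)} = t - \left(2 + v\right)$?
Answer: $- \frac{1}{5881} \approx -0.00017004$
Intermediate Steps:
$K{\left(t,v \right)} = \frac{2}{7} - \frac{t}{7} + \frac{v}{7}$ ($K{\left(t,v \right)} = - \frac{t - \left(2 + v\right)}{7} = - \frac{-2 + t - v}{7} = \frac{2}{7} - \frac{t}{7} + \frac{v}{7}$)
$G{\left(D \right)} = - \frac{44}{7}$ ($G{\left(D \right)} = -6 + \left(\frac{2}{7} - 0 + \frac{1}{7} \left(-4\right)\right) = -6 + \left(\frac{2}{7} + 0 - \frac{4}{7}\right) = -6 - \frac{2}{7} = - \frac{44}{7}$)
$f{\left(Z,Q \right)} = -28$ ($f{\left(Z,Q \right)} = -24 - 4 = -28$)
$a = -5853$
$\frac{1}{f{\left(-59,g{\left(G{\left(6 \right)},-7 \right)} \right)} + a} = \frac{1}{-28 - 5853} = \frac{1}{-5881} = - \frac{1}{5881}$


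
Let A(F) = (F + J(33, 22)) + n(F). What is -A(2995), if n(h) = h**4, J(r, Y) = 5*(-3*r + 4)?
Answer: -80461348503145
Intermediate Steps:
J(r, Y) = 20 - 15*r (J(r, Y) = 5*(4 - 3*r) = 20 - 15*r)
A(F) = -475 + F + F**4 (A(F) = (F + (20 - 15*33)) + F**4 = (F + (20 - 495)) + F**4 = (F - 475) + F**4 = (-475 + F) + F**4 = -475 + F + F**4)
-A(2995) = -(-475 + 2995 + 2995**4) = -(-475 + 2995 + 80461348500625) = -1*80461348503145 = -80461348503145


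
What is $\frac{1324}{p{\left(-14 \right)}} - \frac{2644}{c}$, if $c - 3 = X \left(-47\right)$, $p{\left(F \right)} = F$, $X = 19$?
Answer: $- \frac{285336}{3115} \approx -91.601$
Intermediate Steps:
$c = -890$ ($c = 3 + 19 \left(-47\right) = 3 - 893 = -890$)
$\frac{1324}{p{\left(-14 \right)}} - \frac{2644}{c} = \frac{1324}{-14} - \frac{2644}{-890} = 1324 \left(- \frac{1}{14}\right) - - \frac{1322}{445} = - \frac{662}{7} + \frac{1322}{445} = - \frac{285336}{3115}$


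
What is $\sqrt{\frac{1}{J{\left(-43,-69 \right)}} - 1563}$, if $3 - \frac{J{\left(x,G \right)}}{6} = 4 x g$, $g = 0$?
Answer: $\frac{i \sqrt{56266}}{6} \approx 39.534 i$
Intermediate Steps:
$J{\left(x,G \right)} = 18$ ($J{\left(x,G \right)} = 18 - 6 \cdot 4 x 0 = 18 - 0 = 18 + 0 = 18$)
$\sqrt{\frac{1}{J{\left(-43,-69 \right)}} - 1563} = \sqrt{\frac{1}{18} - 1563} = \sqrt{- \frac{28133}{18}} = \frac{i \sqrt{56266}}{6}$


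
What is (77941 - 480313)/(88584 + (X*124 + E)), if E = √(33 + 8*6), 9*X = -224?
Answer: -3621348/769561 ≈ -4.7057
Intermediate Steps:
X = -224/9 (X = (⅑)*(-224) = -224/9 ≈ -24.889)
E = 9 (E = √(33 + 48) = √81 = 9)
(77941 - 480313)/(88584 + (X*124 + E)) = (77941 - 480313)/(88584 + (-224/9*124 + 9)) = -402372/(88584 + (-27776/9 + 9)) = -402372/(88584 - 27695/9) = -402372/769561/9 = -402372*9/769561 = -3621348/769561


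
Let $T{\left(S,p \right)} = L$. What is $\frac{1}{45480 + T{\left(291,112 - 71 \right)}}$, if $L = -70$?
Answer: $\frac{1}{45410} \approx 2.2022 \cdot 10^{-5}$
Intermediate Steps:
$T{\left(S,p \right)} = -70$
$\frac{1}{45480 + T{\left(291,112 - 71 \right)}} = \frac{1}{45480 - 70} = \frac{1}{45410}$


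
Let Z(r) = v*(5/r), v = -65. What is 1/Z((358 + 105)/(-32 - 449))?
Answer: 463/156325 ≈ 0.0029618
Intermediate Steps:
Z(r) = -325/r
1/Z((358 + 105)/(-32 - 449)) = 1/(-325*(-32 - 449)/(358 + 105)) = 1/(-325/(463/(-481))) = 1/(-325/(463*(-1/481))) = 1/(-325/(-463/481)) = 1/(-325*(-481/463)) = 1/(156325/463) = 463/156325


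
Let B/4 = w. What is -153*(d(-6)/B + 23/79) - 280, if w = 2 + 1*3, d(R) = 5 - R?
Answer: -645737/1580 ≈ -408.69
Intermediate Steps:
w = 5 (w = 2 + 3 = 5)
B = 20 (B = 4*5 = 20)
-153*(d(-6)/B + 23/79) - 280 = -153*((5 - 1*(-6))/20 + 23/79) - 280 = -153*((5 + 6)*(1/20) + 23*(1/79)) - 280 = -153*(11*(1/20) + 23/79) - 280 = -153*(11/20 + 23/79) - 280 = -153*1329/1580 - 280 = -203337/1580 - 280 = -645737/1580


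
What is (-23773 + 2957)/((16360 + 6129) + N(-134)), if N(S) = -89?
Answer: -1301/1400 ≈ -0.92929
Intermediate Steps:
(-23773 + 2957)/((16360 + 6129) + N(-134)) = (-23773 + 2957)/((16360 + 6129) - 89) = -20816/(22489 - 89) = -20816/22400 = -20816*1/22400 = -1301/1400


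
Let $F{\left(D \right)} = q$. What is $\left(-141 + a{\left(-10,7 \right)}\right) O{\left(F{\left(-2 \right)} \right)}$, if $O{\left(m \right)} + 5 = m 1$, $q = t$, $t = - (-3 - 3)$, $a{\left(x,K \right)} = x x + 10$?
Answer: $-31$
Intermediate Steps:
$a{\left(x,K \right)} = 10 + x^{2}$ ($a{\left(x,K \right)} = x^{2} + 10 = 10 + x^{2}$)
$t = 6$ ($t = \left(-1\right) \left(-6\right) = 6$)
$q = 6$
$F{\left(D \right)} = 6$
$O{\left(m \right)} = -5 + m$ ($O{\left(m \right)} = -5 + m 1 = -5 + m$)
$\left(-141 + a{\left(-10,7 \right)}\right) O{\left(F{\left(-2 \right)} \right)} = \left(-141 + \left(10 + \left(-10\right)^{2}\right)\right) \left(-5 + 6\right) = \left(-141 + \left(10 + 100\right)\right) 1 = \left(-141 + 110\right) 1 = \left(-31\right) 1 = -31$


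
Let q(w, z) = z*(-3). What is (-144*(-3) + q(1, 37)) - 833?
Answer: -512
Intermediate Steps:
q(w, z) = -3*z
(-144*(-3) + q(1, 37)) - 833 = (-144*(-3) - 3*37) - 833 = (432 - 111) - 833 = 321 - 833 = -512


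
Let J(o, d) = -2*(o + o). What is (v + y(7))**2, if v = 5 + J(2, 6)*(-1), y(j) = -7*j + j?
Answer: 841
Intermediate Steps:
y(j) = -6*j
J(o, d) = -4*o
v = 13 (v = 5 - 4*2*(-1) = 5 - 8*(-1) = 5 + 8 = 13)
(v + y(7))**2 = (13 - 6*7)**2 = (13 - 42)**2 = (-29)**2 = 841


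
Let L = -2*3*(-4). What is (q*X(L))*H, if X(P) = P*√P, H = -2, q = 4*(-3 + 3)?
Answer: 0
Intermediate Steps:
L = 24 (L = -6*(-4) = 24)
q = 0 (q = 4*0 = 0)
X(P) = P^(3/2)
(q*X(L))*H = (0*24^(3/2))*(-2) = (0*(48*√6))*(-2) = 0*(-2) = 0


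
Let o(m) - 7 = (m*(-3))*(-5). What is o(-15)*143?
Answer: -31174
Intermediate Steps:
o(m) = 7 + 15*m (o(m) = 7 + (m*(-3))*(-5) = 7 - 3*m*(-5) = 7 + 15*m)
o(-15)*143 = (7 + 15*(-15))*143 = (7 - 225)*143 = -218*143 = -31174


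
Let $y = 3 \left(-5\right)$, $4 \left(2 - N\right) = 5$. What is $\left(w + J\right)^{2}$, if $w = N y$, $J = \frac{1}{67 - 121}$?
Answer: $\frac{1481089}{11664} \approx 126.98$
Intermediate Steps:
$N = \frac{3}{4}$ ($N = 2 - \frac{5}{4} = \frac{3}{4} \approx 0.75$)
$y = -15$
$J = - \frac{1}{54}$ ($J = \frac{1}{-54} = - \frac{1}{54} \approx -0.018519$)
$w = - \frac{45}{4}$ ($w = \frac{3}{4} \left(-15\right) = - \frac{45}{4} \approx -11.25$)
$\left(w + J\right)^{2} = \left(- \frac{45}{4} - \frac{1}{54}\right)^{2} = \left(- \frac{1217}{108}\right)^{2} = \frac{1481089}{11664}$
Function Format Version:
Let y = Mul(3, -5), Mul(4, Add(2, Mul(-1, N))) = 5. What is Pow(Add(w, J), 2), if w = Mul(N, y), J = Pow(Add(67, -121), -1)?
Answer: Rational(1481089, 11664) ≈ 126.98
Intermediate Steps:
N = Rational(3, 4) (N = Add(2, Mul(Rational(-1, 4), 5)) = Add(2, Rational(-5, 4)) = Rational(3, 4) ≈ 0.75000)
y = -15
J = Rational(-1, 54) (J = Pow(-54, -1) = Rational(-1, 54) ≈ -0.018519)
w = Rational(-45, 4) (w = Mul(Rational(3, 4), -15) = Rational(-45, 4) ≈ -11.250)
Pow(Add(w, J), 2) = Pow(Add(Rational(-45, 4), Rational(-1, 54)), 2) = Pow(Rational(-1217, 108), 2) = Rational(1481089, 11664)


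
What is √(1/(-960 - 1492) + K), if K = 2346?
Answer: √3526215683/1226 ≈ 48.436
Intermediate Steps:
√(1/(-960 - 1492) + K) = √(1/(-960 - 1492) + 2346) = √(1/(-2452) + 2346) = √(-1/2452 + 2346) = √(5752391/2452) = √3526215683/1226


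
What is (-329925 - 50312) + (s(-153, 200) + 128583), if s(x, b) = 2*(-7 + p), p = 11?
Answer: -251646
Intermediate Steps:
s(x, b) = 8 (s(x, b) = 2*(-7 + 11) = 2*4 = 8)
(-329925 - 50312) + (s(-153, 200) + 128583) = (-329925 - 50312) + (8 + 128583) = -380237 + 128591 = -251646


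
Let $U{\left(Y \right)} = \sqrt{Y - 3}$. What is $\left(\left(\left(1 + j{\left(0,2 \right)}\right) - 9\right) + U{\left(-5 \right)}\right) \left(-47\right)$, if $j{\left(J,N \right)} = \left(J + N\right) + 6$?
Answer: $- 94 i \sqrt{2} \approx - 132.94 i$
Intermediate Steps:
$U{\left(Y \right)} = \sqrt{-3 + Y}$
$j{\left(J,N \right)} = 6 + J + N$
$\left(\left(\left(1 + j{\left(0,2 \right)}\right) - 9\right) + U{\left(-5 \right)}\right) \left(-47\right) = \left(\left(\left(1 + \left(6 + 0 + 2\right)\right) - 9\right) + \sqrt{-3 - 5}\right) \left(-47\right) = \left(\left(\left(1 + 8\right) - 9\right) + \sqrt{-8}\right) \left(-47\right) = \left(\left(9 - 9\right) + 2 i \sqrt{2}\right) \left(-47\right) = \left(0 + 2 i \sqrt{2}\right) \left(-47\right) = 2 i \sqrt{2} \left(-47\right) = - 94 i \sqrt{2}$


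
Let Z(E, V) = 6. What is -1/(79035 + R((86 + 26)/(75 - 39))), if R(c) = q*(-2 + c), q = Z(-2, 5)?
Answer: -3/237125 ≈ -1.2652e-5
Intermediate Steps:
q = 6
R(c) = -12 + 6*c (R(c) = 6*(-2 + c) = -12 + 6*c)
-1/(79035 + R((86 + 26)/(75 - 39))) = -1/(79035 + (-12 + 6*((86 + 26)/(75 - 39)))) = -1/(79035 + (-12 + 6*(112/36))) = -1/(79035 + (-12 + 6*(112*(1/36)))) = -1/(79035 + (-12 + 6*(28/9))) = -1/(79035 + (-12 + 56/3)) = -1/(79035 + 20/3) = -1/237125/3 = -1*3/237125 = -3/237125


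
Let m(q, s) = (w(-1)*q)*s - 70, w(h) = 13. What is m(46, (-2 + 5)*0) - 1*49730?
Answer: -49800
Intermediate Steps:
m(q, s) = -70 + 13*q*s (m(q, s) = (13*q)*s - 70 = 13*q*s - 70 = -70 + 13*q*s)
m(46, (-2 + 5)*0) - 1*49730 = (-70 + 13*46*((-2 + 5)*0)) - 1*49730 = (-70 + 13*46*(3*0)) - 49730 = (-70 + 13*46*0) - 49730 = (-70 + 0) - 49730 = -70 - 49730 = -49800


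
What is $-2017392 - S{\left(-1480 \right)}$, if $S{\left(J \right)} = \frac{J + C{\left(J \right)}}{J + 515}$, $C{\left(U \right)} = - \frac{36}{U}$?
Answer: $- \frac{720310361191}{357050} \approx -2.0174 \cdot 10^{6}$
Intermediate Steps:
$S{\left(J \right)} = \frac{J - \frac{36}{J}}{515 + J}$ ($S{\left(J \right)} = \frac{J - \frac{36}{J}}{J + 515} = \frac{J - \frac{36}{J}}{515 + J}$)
$-2017392 - S{\left(-1480 \right)} = -2017392 - \frac{-36 + \left(-1480\right)^{2}}{\left(-1480\right) \left(515 - 1480\right)} = -2017392 - - \frac{-36 + 2190400}{1480 \left(-965\right)} = -2017392 - \left(- \frac{1}{1480}\right) \left(- \frac{1}{965}\right) 2190364 = -2017392 - \frac{547591}{357050} = - \frac{720310361191}{357050}$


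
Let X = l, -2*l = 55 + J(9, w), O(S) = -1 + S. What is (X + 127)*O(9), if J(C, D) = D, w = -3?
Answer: 808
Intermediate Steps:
l = -26 (l = -(55 - 3)/2 = -1/2*52 = -26)
X = -26
(X + 127)*O(9) = (-26 + 127)*(-1 + 9) = 101*8 = 808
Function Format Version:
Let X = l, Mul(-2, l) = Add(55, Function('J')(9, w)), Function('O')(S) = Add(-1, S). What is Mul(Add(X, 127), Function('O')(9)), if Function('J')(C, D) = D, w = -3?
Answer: 808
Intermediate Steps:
l = -26 (l = Mul(Rational(-1, 2), Add(55, -3)) = Mul(Rational(-1, 2), 52) = -26)
X = -26
Mul(Add(X, 127), Function('O')(9)) = Mul(Add(-26, 127), Add(-1, 9)) = Mul(101, 8) = 808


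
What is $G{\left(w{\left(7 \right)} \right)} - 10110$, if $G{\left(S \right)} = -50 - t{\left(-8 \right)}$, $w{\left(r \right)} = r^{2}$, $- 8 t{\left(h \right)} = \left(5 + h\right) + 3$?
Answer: $-10160$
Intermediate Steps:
$t{\left(h \right)} = -1 - \frac{h}{8}$ ($t{\left(h \right)} = - \frac{\left(5 + h\right) + 3}{8} = - \frac{8 + h}{8} = -1 - \frac{h}{8}$)
$G{\left(S \right)} = -50$ ($G{\left(S \right)} = -50 - \left(-1 - -1\right) = -50 - \left(-1 + 1\right) = -50 - 0 = -50 + 0 = -50$)
$G{\left(w{\left(7 \right)} \right)} - 10110 = -50 - 10110 = -10160$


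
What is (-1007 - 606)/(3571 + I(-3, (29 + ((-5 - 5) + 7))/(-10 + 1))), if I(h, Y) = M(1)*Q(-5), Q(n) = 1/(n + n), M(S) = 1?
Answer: -16130/35709 ≈ -0.45171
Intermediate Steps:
Q(n) = 1/(2*n)
I(h, Y) = -1/10 (I(h, Y) = 1*((1/2)/(-5)) = 1*((1/2)*(-1/5)) = 1*(-1/10) = -1/10)
(-1007 - 606)/(3571 + I(-3, (29 + ((-5 - 5) + 7))/(-10 + 1))) = (-1007 - 606)/(3571 - 1/10) = -1613/35709/10 = -1613*10/35709 = -16130/35709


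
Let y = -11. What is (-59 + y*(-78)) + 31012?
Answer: 31811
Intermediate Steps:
(-59 + y*(-78)) + 31012 = (-59 - 11*(-78)) + 31012 = (-59 + 858) + 31012 = 799 + 31012 = 31811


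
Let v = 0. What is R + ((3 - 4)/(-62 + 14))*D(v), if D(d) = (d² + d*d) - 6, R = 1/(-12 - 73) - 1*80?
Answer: -54493/680 ≈ -80.137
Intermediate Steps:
R = -6801/85 (R = 1/(-85) - 80 = -1/85 - 80 = -6801/85 ≈ -80.012)
D(d) = -6 + 2*d² (D(d) = (d² + d²) - 6 = 2*d² - 6 = -6 + 2*d²)
R + ((3 - 4)/(-62 + 14))*D(v) = -6801/85 + ((3 - 4)/(-62 + 14))*(-6 + 2*0²) = -6801/85 + (-1/(-48))*(-6 + 2*0) = -6801/85 + (-1*(-1/48))*(-6 + 0) = -6801/85 + (1/48)*(-6) = -6801/85 - ⅛ = -54493/680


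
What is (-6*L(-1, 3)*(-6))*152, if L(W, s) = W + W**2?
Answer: 0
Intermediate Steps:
(-6*L(-1, 3)*(-6))*152 = (-(-6)*(1 - 1)*(-6))*152 = (-(-6)*0*(-6))*152 = (-6*0*(-6))*152 = (0*(-6))*152 = 0*152 = 0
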